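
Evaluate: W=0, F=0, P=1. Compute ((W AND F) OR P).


W AND F = 0&0 = 0
0 OR 1 = 1

1


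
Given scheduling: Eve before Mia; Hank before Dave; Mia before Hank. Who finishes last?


Constraints: Eve before Mia; Hank before Dave; Mia before Hank
The last task can have nothing scheduled after it, so it must never appear on the left of a 'before'.
Tasks appearing before some other task: Eve, Hank, Mia.
The only task not in that list is Dave → it is last.

Dave


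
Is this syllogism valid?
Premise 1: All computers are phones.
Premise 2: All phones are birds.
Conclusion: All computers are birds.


Premise 1: All computers are phones.
Premise 2: All phones are birds.
Conclusion: All computers are birds.
Barbara syllogism (AAA-1): All A are B, All B are C → All A are C.
Middle term (phones) distributed in premise 2.

Valid


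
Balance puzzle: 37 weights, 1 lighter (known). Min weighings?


Each weighing has 3 outcomes (left heavy / balance / right heavy), so k weighings distinguish at most 3^k cases; splitting into three near-equal groups achieves this.
Need 3^k ≥ 37: 3^3 = 27 < 37 ≤ 3^4 = 81
k = ⌈log₃(37)⌉ = 4

4


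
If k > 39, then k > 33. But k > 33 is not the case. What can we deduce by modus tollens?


Modus tollens: P → Q, ¬Q ⊢ ¬P
P: k > 39
Q: k > 33
We have P → Q and Q is false.
By modus tollens, P must be false.

It is not the case that k > 39


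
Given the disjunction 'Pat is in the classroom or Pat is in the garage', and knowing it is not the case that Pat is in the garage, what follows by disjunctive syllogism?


Disjunctive syllogism: P ∨ Q, ¬P ⊢ Q
Disjunction: Pat is in the classroom ∨ Pat is in the garage
We know it is not the case that Pat is in the garage.
By disjunctive syllogism, the other disjunct must be true.

Pat is in the classroom


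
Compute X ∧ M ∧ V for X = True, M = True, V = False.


X = True, M = True, V = False
Step 1: X ∧ M = True AND True = True
Step 2: (True) ∧ V = (True) AND False = False
AND is true only when ALL operands are true.

False


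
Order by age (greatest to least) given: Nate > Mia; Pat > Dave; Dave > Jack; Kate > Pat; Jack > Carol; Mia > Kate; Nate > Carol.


Constraints: Nate > Mia; Pat > Dave; Dave > Jack; Kate > Pat; Jack > Carol; Mia > Kate; Nate > Carol
Method: at each step, the next-highest is the one remaining person who never appears on the smaller side of a constraint between remaining people.
  Step 1: remaining {Kate, Dave, Carol, Nate, Mia, Pat, Jack}; on the smaller side: {Kate, Dave, Carol, Mia, Pat, Jack} → Nate is next (Nate > Mia; Nate > Carol).
  Step 2: remaining {Kate, Dave, Carol, Mia, Pat, Jack}; on the smaller side: {Kate, Dave, Carol, Pat, Jack} → Mia is next (Mia > Kate).
  Step 3: remaining {Kate, Dave, Carol, Pat, Jack}; on the smaller side: {Dave, Carol, Pat, Jack} → Kate is next (Kate > Pat).
  Step 4: remaining {Dave, Carol, Pat, Jack}; on the smaller side: {Dave, Carol, Jack} → Pat is next (Pat > Dave).
  Step 5: remaining {Dave, Carol, Jack}; on the smaller side: {Carol, Jack} → Dave is next (Dave > Jack).
  Step 6: remaining {Carol, Jack}; on the smaller side: {Carol} → Jack is next (Jack > Carol).
  Step 7: only Carol remains → lowest.
Final ranking (highest to lowest):

Nate > Mia > Kate > Pat > Dave > Jack > Carol


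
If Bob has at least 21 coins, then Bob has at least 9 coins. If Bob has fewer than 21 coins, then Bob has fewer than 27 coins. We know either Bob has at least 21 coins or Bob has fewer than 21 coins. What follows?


Constructive dilemma: (P → Q) ∧ (R → S), P ∨ R ⊢ Q ∨ S
Premise 1: Bob has at least 21 coins → Bob has at least 9 coins
Premise 2: Bob has fewer than 21 coins → Bob has fewer than 27 coins
Premise 3: Bob has at least 21 coins ∨ Bob has fewer than 21 coins
Case 1: Assuming Bob has at least 21 coins, then by Premise 1, Bob has at least 9 coins.
Case 2: Assuming Bob has fewer than 21 coins, then by Premise 2, Bob has fewer than 27 coins.
Since one of Bob has at least 21 coins or Bob has fewer than 21 coins must hold, we get Bob has at least 9 coins or Bob has fewer than 27 coins.

Bob has at least 9 coins or Bob has fewer than 27 coins.


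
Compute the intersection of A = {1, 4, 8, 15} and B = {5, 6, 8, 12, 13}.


A = {1, 4, 8, 15}
B = {5, 6, 8, 12, 13}
Operation: intersection
Elements in both: 8

{8}


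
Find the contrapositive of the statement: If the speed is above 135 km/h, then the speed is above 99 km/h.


Original: If the speed is above 135 km/h, then the speed is above 99 km/h
Contrapositive: If ¬Q, then ¬P
Negate Q: not (the speed is above 99 km/h)
Negate P: not (the speed is above 135 km/h)

If not (the speed is above 99 km/h), then not (the speed is above 135 km/h).


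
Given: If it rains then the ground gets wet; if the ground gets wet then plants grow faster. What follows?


Hypothetical syllogism: P → Q, Q → R ⊢ P → R
Premise 1: it rains → the ground gets wet
Premise 2: the ground gets wet → plants grow faster
Chain the implications: the middle term (the ground gets wet) links the two.
Conclusion: If it rains, then plants grow faster.

If it rains, then plants grow faster.


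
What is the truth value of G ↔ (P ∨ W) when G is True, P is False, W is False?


G = True, P = False, W = False
Step 1: P ∨ W = False OR False = False
Step 2: G ↔ (False): true when both sides have same truth value.
Result: True ↔ False = False

False


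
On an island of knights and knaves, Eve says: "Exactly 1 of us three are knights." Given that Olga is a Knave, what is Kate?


Eve claims exactly 1 knights among Eve, Olga, Kate.
Given: Olga is a Knave.

Case 1: Eve is a Knight (tells truth)
  Then exactly 1 of the three are knights.
  Counting Eve, Olga: 1 knight(s) so far. Need 0 more → Kate = Knave.
Case 2: Eve is a Knave (lies)
  Then the count is NOT 1.
  If Kate = Knight, count = 1 = 1 → claim would be true, contradicts lie.
  If Kate = Knave, count = 0 ≠ 1 → lie confirmed ✓

Kate is a Knave.

Knave


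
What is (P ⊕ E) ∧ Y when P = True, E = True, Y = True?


P = True, E = True, Y = True
Step 1: P ⊕ E = True XOR True = False
Step 2: False ∧ Y = False AND True = False
XOR true when exactly one of P,E is true; then AND with Y.

False


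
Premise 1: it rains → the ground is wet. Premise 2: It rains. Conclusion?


Modus ponens: P → Q, P ⊢ Q
P: it rains
Q: the ground is wet
We have P → Q and P is true.
By modus ponens, Q must be true.

The ground is wet


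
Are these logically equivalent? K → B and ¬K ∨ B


Expression 1: K → B
Expression 2: ¬K ∨ B
Truth table (K B | Expr1 Expr2):
  T T |   T     T
  T F |   F     F
  F T |   T     T
  F F |   T     T
All 4 rows agree, so the expressions are logically equivalent.

Yes


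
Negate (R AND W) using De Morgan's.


De Morgan's law: ¬(P ∧ Q) ≡ ¬P ∨ ¬Q
¬(R ∧ W) = ¬R ∨ ¬W

¬R ∨ ¬W


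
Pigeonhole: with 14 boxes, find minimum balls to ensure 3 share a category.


Pigeonhole: to guarantee k in one of n categories, need (k-1)×n + 1.
k = 3, n = 14
Minimum = (3-1) × 14 + 1 = 2 × 14 + 1

29


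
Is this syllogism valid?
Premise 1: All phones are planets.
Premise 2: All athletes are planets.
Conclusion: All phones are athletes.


Premise 1: All phones are planets.
Premise 2: All athletes are planets.
Conclusion: All phones are athletes.
Fallacy: undistributed middle. planets is predicate in both.
Counterexample: phones and athletes could be disjoint subsets of planets.

Invalid


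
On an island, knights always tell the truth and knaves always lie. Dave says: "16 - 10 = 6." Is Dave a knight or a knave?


Statement: "16 - 10 = 6."
Actual: 16 - 10 = 6
Claimed: 6
Statement is TRUE → Dave tells the truth → Knight

Knight


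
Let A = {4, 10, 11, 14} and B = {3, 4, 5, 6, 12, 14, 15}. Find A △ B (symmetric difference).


A = {4, 10, 11, 14}
B = {3, 4, 5, 6, 12, 14, 15}
Operation: symmetric difference
In A only: [10, 11], in B only: [3, 5, 6, 12, 15]

{3, 5, 6, 10, 11, 12, 15}


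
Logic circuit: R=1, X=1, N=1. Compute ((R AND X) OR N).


R AND X = 1&1 = 1
1 OR 1 = 1

1


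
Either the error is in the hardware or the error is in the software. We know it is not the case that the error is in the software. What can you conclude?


Disjunctive syllogism: P ∨ Q, ¬P ⊢ Q
Disjunction: the error is in the hardware ∨ the error is in the software
We know it is not the case that the error is in the software.
By disjunctive syllogism, the other disjunct must be true.

The error is in the hardware


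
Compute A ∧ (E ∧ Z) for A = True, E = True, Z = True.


A = True, E = True, Z = True
Step 1: E ∧ Z = True AND True = True
Step 2: A ∧ True = True AND True = True
AND is true only when ALL operands are true.

True


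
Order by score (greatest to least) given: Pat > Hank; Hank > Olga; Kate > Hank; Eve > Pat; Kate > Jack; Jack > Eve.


Constraints: Pat > Hank; Hank > Olga; Kate > Hank; Eve > Pat; Kate > Jack; Jack > Eve
Method: at each step, the next-highest is the one remaining person who never appears on the smaller side of a constraint between remaining people.
  Step 1: remaining {Kate, Eve, Pat, Hank, Jack, Olga}; on the smaller side: {Eve, Pat, Hank, Jack, Olga} → Kate is next (Kate > Hank; Kate > Jack).
  Step 2: remaining {Eve, Pat, Hank, Jack, Olga}; on the smaller side: {Eve, Pat, Hank, Olga} → Jack is next (Jack > Eve).
  Step 3: remaining {Eve, Pat, Hank, Olga}; on the smaller side: {Pat, Hank, Olga} → Eve is next (Eve > Pat).
  Step 4: remaining {Pat, Hank, Olga}; on the smaller side: {Hank, Olga} → Pat is next (Pat > Hank).
  Step 5: remaining {Hank, Olga}; on the smaller side: {Olga} → Hank is next (Hank > Olga).
  Step 6: only Olga remains → lowest.
Final ranking (highest to lowest):

Kate > Jack > Eve > Pat > Hank > Olga


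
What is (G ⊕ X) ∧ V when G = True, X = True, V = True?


G = True, X = True, V = True
Step 1: G ⊕ X = True XOR True = False
Step 2: False ∧ V = False AND True = False
XOR true when exactly one of G,X is true; then AND with V.

False


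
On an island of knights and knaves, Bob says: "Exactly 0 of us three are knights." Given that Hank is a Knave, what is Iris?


Bob claims exactly 0 knights among Bob, Hank, Iris.
Given: Hank is a Knave.

Case 1: Bob is a Knight (tells truth)
  Then exactly 0 of the three are knights.
  Counting Bob, Hank: 1 knight(s) so far. Need -1 more → impossible.
Case 2: Bob is a Knave (lies)
  Then the count is NOT 0.
  If Iris = Knave, count = 0 = 0 → claim would be true, contradicts lie.
  If Iris = Knight, count = 1 ≠ 0 → lie confirmed ✓

Iris is a Knight.

Knight


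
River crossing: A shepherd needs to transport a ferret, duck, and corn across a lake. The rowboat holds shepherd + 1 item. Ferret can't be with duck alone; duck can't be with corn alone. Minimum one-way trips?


1. shepherd+duck → 2. shepherd ← 3. shepherd+ferret → 4. shepherd+duck ← 5. shepherd+corn → 6. shepherd ← 7. shepherd+duck →
Minimum trips = 7

7


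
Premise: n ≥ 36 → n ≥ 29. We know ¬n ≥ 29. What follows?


Modus tollens: P → Q, ¬Q ⊢ ¬P
P: n ≥ 36
Q: n ≥ 29
We have P → Q and Q is false.
By modus tollens, P must be false.

It is not the case that n ≥ 36


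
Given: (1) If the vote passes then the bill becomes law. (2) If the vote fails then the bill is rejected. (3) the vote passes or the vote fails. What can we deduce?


Constructive dilemma: (P → Q) ∧ (R → S), P ∨ R ⊢ Q ∨ S
Premise 1: the vote passes → the bill becomes law
Premise 2: the vote fails → the bill is rejected
Premise 3: the vote passes ∨ the vote fails
Case 1: Assuming the vote passes, then by Premise 1, the bill becomes law.
Case 2: Assuming the vote fails, then by Premise 2, the bill is rejected.
Since one of the vote passes or the vote fails must hold, we get the bill becomes law or the bill is rejected.

The bill becomes law or the bill is rejected.


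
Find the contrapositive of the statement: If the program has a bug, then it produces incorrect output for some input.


Original: If the program has a bug, then it produces incorrect output for some input
Contrapositive: If ¬Q, then ¬P
Negate Q: not (it produces incorrect output for some input)
Negate P: not (the program has a bug)

If not (it produces incorrect output for some input), then not (the program has a bug).


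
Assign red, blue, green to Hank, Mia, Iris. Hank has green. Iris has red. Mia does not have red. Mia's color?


From clues:
  Iris → red
  Hank → green
By elimination, Mia gets the remaining.

blue


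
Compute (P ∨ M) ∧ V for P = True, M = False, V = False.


P = True, M = False, V = False
Step 1: P ∨ M = True OR False = True
Step 2: True ∧ V = True AND False = False
OR is true when at least one operand is true; AND requires both.

False


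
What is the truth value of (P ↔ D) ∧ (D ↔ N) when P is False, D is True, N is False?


P = False, D = True, N = False
Step 1: P ↔ D is true when P and D have the same value. Result: False
Step 2: D ↔ N is true when D and N have the same value. Result: False
Step 3: False ∧ False = False

False


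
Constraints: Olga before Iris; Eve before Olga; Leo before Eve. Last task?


Constraints: Olga before Iris; Eve before Olga; Leo before Eve
The last task can have nothing scheduled after it, so it must never appear on the left of a 'before'.
Tasks appearing before some other task: Olga, Eve, Leo.
The only task not in that list is Iris → it is last.

Iris


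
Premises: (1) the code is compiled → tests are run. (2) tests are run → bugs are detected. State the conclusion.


Hypothetical syllogism: P → Q, Q → R ⊢ P → R
Premise 1: the code is compiled → tests are run
Premise 2: tests are run → bugs are detected
Chain the implications: the middle term (tests are run) links the two.
Conclusion: If the code is compiled, then bugs are detected.

If the code is compiled, then bugs are detected.


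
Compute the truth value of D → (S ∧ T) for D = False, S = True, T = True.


D = False, S = True, T = True
Step 1: S ∧ T = True AND True = True
Step 2: D → (True): false only when D=True and consequent=False.
Result: True

True


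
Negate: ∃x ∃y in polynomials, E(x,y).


Original: ∃x ∃y E(x,y)
Rule: ¬∀→∃, ¬∃→∀, negate predicate.
Negation: ∀x ∀y ¬E(x,y)

∀x ∀y ¬E(x,y)


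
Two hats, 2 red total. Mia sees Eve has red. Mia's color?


Total red = 2, Eve = red
Red accounted for: 1
Remaining for Mia: 1
Mia's hat is red.

red


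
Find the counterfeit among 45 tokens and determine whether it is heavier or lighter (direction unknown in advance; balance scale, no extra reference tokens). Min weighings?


Let n = 45. 90 possibilities (n tokens × lighter/heavier); each weighing has 3 outcomes.
Bound for k weighings: say the first weighing puts j tokens on each pan. If it tips, the 2j weighed tokens remain suspects (each with a known direction) and k-1 weighings give 3^(k-1) outcomes; 3^(k-1) is odd, so 2j ≤ 3^(k-1) - 1. If it balances, the n - 2j unweighed tokens remain with direction unknown: 2(n - 2j) ≤ 3^(k-1) - 1 by the same parity argument. Adding, n ≤ (3^(k-1) - 1) + (3^(k-1) - 1)/2 = (3^k - 3)/2, and the classical three-group strategy achieves this (3 tokens in 2 weighings, 12 in 3, 39 in 4, 120 in 5).
So we need the smallest k with (3^k - 3)/2 ≥ 45.
k = 4: (3^4 - 3)/2 = 39 < 45 ✗
k = 5: (3^5 - 3)/2 = 120 ≥ 45 ✓

5


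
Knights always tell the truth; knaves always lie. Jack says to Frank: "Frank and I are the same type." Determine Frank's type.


Jack says: "Frank and I are the same type."
Case 1: Jack is a Knight (truth-teller)
  Statement is true → they ARE the same → Frank is also a Knight
Case 2: Jack is a Knave (liar)
  Statement is false → they are NOT the same → Frank is a Knight
In both cases, Frank is a Knight.

Knight


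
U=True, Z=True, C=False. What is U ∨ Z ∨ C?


U = True, Z = True, C = False
Expression: U ∨ Z ∨ C
Step 1: U ∨ Z = True OR True = True
Step 2: (True) ∨ C = True OR False = True

True


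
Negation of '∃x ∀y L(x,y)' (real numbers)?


Original: ∃x ∀y L(x,y)
Rule: ¬∀→∃, ¬∃→∀, negate predicate.
Negation: ∀x ∃y ¬L(x,y)

∀x ∃y ¬L(x,y)


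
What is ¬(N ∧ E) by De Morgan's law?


De Morgan's law: ¬(P ∧ Q) ≡ ¬P ∨ ¬Q
¬(N ∧ E) = ¬N ∨ ¬E

¬N ∨ ¬E


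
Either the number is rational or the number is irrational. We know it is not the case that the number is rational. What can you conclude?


Disjunctive syllogism: P ∨ Q, ¬P ⊢ Q
Disjunction: the number is rational ∨ the number is irrational
We know it is not the case that the number is rational.
By disjunctive syllogism, the other disjunct must be true.

The number is irrational


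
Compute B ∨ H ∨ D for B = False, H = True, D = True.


B = False, H = True, D = True
Step 1: B ∨ H = False OR True = True
Step 2: True ∨ D = True OR True = True
OR is true when at least one operand is true.

True


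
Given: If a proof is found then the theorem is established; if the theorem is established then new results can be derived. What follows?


Hypothetical syllogism: P → Q, Q → R ⊢ P → R
Premise 1: a proof is found → the theorem is established
Premise 2: the theorem is established → new results can be derived
Chain the implications: the middle term (the theorem is established) links the two.
Conclusion: If a proof is found, then new results can be derived.

If a proof is found, then new results can be derived.


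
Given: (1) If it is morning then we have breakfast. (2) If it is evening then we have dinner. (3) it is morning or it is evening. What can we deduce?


Constructive dilemma: (P → Q) ∧ (R → S), P ∨ R ⊢ Q ∨ S
Premise 1: it is morning → we have breakfast
Premise 2: it is evening → we have dinner
Premise 3: it is morning ∨ it is evening
Case 1: Assuming it is morning, then by Premise 1, we have breakfast.
Case 2: Assuming it is evening, then by Premise 2, we have dinner.
Since one of it is morning or it is evening must hold, we get we have breakfast or we have dinner.

We have breakfast or we have dinner.


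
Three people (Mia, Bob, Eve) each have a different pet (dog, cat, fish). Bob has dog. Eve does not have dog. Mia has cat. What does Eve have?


From clues:
  Mia → cat
  Bob → dog
By elimination, Eve gets the remaining.

fish


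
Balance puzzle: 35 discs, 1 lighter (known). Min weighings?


Each weighing has 3 outcomes (left heavy / balance / right heavy), so k weighings distinguish at most 3^k cases; splitting into three near-equal groups achieves this.
Need 3^k ≥ 35: 3^3 = 27 < 35 ≤ 3^4 = 81
k = ⌈log₃(35)⌉ = 4

4


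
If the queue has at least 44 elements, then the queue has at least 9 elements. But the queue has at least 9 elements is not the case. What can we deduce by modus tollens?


Modus tollens: P → Q, ¬Q ⊢ ¬P
P: the queue has at least 44 elements
Q: the queue has at least 9 elements
We have P → Q and Q is false.
By modus tollens, P must be false.

It is not the case that the queue has at least 44 elements


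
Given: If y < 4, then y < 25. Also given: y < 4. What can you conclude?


Modus ponens: P → Q, P ⊢ Q
P: y < 4
Q: y < 25
We have P → Q and P is true.
By modus ponens, Q must be true.

y < 25


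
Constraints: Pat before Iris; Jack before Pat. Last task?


Constraints: Pat before Iris; Jack before Pat
The last task can have nothing scheduled after it, so it must never appear on the left of a 'before'.
Tasks appearing before some other task: Pat, Jack.
The only task not in that list is Iris → it is last.

Iris


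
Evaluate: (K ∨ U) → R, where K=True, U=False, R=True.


K = True, U = False, R = True
Expression: (K ∨ U) → R
Step 1: K ∨ U = True OR False = True
Step 2: (True) → R = True → True (false only if antecedent True and consequent False) = True

True


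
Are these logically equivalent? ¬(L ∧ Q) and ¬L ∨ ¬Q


Expression 1: ¬(L ∧ Q)
Expression 2: ¬L ∨ ¬Q
Truth table (L Q | Expr1 Expr2):
  T T |   F     F
  T F |   T     T
  F T |   T     T
  F F |   T     T
All 4 rows agree, so the expressions are logically equivalent.

Yes


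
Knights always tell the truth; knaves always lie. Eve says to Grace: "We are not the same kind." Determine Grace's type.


Eve says: "We are not the same kind."
Case 1: Eve is a Knight (truth-teller)
  Statement is true → they ARE different → Grace is a Knave
Case 2: Eve is a Knave (liar)
  Statement is false → they are NOT different → Grace is a Knave
In both cases, Grace is a Knave.

Knave


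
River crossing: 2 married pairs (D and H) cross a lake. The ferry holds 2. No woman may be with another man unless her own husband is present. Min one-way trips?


Label couples D and H.
1. WD+WH → (far: WD,WH; near: HD,HH)
2. WD ←   (far: WH; near: HD,HH,WD)
3. HD+HH → (far: HD,HH,WH; near: WD)
4. HD ←   (far: HH,WH; near: HD,WD)  — HD returns, since WD is alone on near bank
5. HD+WD → (far: all four; near: empty)
Every state respects the constraint.
Minimum trips = 5

5


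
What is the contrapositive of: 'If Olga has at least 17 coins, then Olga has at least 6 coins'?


Original: If Olga has at least 17 coins, then Olga has at least 6 coins
Contrapositive: If ¬Q, then ¬P
Negate Q: not (Olga has at least 6 coins)
Negate P: not (Olga has at least 17 coins)

If not (Olga has at least 6 coins), then not (Olga has at least 17 coins).


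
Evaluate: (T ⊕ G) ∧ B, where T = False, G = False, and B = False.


T = False, G = False, B = False
Step 1: T ⊕ G = False XOR False = False
Step 2: False ∧ B = False AND False = False
XOR true when exactly one of T,G is true; then AND with B.

False


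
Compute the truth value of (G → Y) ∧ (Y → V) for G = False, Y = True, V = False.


G = False, Y = True, V = False
Step 1: G → Y is false only when G=True and Y=False. Result: True
Step 2: Y → V is false only when Y=True and V=False. Result: False
Step 3: True ∧ False = False

False


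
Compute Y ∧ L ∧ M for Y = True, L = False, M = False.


Y = True, L = False, M = False
Step 1: Y ∧ L = True AND False = False
Step 2: (False) ∧ M = (False) AND False = False
AND is true only when ALL operands are true.

False


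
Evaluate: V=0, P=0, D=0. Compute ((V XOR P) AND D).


V XOR P = 0^0 = 0
0 AND 0 = 0

0


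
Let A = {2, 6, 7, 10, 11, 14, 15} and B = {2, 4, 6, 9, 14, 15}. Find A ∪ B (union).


A = {2, 6, 7, 10, 11, 14, 15}
B = {2, 4, 6, 9, 14, 15}
Operation: union
All elements combined: 2, 4, 6, 7, 9, 10, 11, 14, 15

{2, 4, 6, 7, 9, 10, 11, 14, 15}


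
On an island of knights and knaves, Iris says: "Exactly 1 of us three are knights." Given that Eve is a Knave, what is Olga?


Iris claims exactly 1 knights among Iris, Eve, Olga.
Given: Eve is a Knave.

Case 1: Iris is a Knight (tells truth)
  Then exactly 1 of the three are knights.
  Counting Iris, Eve: 1 knight(s) so far. Need 0 more → Olga = Knave.
Case 2: Iris is a Knave (lies)
  Then the count is NOT 1.
  If Olga = Knight, count = 1 = 1 → claim would be true, contradicts lie.
  If Olga = Knave, count = 0 ≠ 1 → lie confirmed ✓

Olga is a Knave.

Knave


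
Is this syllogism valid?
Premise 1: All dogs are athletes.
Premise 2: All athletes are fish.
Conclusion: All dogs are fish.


Premise 1: All dogs are athletes.
Premise 2: All athletes are fish.
Conclusion: All dogs are fish.
Barbara syllogism (AAA-1): All A are B, All B are C → All A are C.
Middle term (athletes) distributed in premise 2.

Valid


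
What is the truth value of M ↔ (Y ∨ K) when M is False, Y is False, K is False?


M = False, Y = False, K = False
Step 1: Y ∨ K = False OR False = False
Step 2: M ↔ (False): true when both sides have same truth value.
Result: False ↔ False = True

True


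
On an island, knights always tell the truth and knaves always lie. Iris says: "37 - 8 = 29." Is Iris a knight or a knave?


Statement: "37 - 8 = 29."
Actual: 37 - 8 = 29
Claimed: 29
Statement is TRUE → Iris tells the truth → Knight

Knight


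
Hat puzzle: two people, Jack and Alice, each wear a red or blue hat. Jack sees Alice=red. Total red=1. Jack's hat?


Total red = 1, Alice = red
Red accounted for: 1
Remaining for Jack: 0
Jack's hat is blue.

blue


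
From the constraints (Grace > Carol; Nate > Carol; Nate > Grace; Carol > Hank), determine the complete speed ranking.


Constraints: Grace > Carol; Nate > Carol; Nate > Grace; Carol > Hank
Method: at each step, the next-highest is the one remaining person who never appears on the smaller side of a constraint between remaining people.
  Step 1: remaining {Grace, Nate, Carol, Hank}; on the smaller side: {Grace, Carol, Hank} → Nate is next (Nate > Carol; Nate > Grace).
  Step 2: remaining {Grace, Carol, Hank}; on the smaller side: {Carol, Hank} → Grace is next (Grace > Carol).
  Step 3: remaining {Carol, Hank}; on the smaller side: {Hank} → Carol is next (Carol > Hank).
  Step 4: only Hank remains → lowest.
Final ranking (highest to lowest):

Nate > Grace > Carol > Hank


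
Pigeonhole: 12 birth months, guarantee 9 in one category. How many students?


Pigeonhole: to guarantee k in one of n categories, need (k-1)×n + 1.
k = 9, n = 12
Minimum = (9-1) × 12 + 1 = 8 × 12 + 1

97


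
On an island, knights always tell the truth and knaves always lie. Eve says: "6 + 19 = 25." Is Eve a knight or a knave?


Statement: "6 + 19 = 25."
Actual: 6 + 19 = 25
Claimed: 25
Statement is TRUE → Eve tells the truth → Knight

Knight


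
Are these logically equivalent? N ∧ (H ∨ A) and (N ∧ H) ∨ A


Expression 1: N ∧ (H ∨ A)
Expression 2: (N ∧ H) ∨ A
Truth table (N H A | Expr1 Expr2):
  T T T |   T     T
  T T F |   T     T
  T F T |   T     T
  T F F |   F     F
  F T T |   F     T   ← differ
  F T F |   F     F
  F F T |   F     T   ← differ
  F F F |   F     F
Counterexample: N=F, H=T, A=T gives Expr1 = F but Expr2 = T, so the expressions are NOT logically equivalent.

No


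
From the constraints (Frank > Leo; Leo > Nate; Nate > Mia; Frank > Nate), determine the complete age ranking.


Constraints: Frank > Leo; Leo > Nate; Nate > Mia; Frank > Nate
Method: at each step, the next-highest is the one remaining person who never appears on the smaller side of a constraint between remaining people.
  Step 1: remaining {Frank, Leo, Nate, Mia}; on the smaller side: {Leo, Nate, Mia} → Frank is next (Frank > Leo; Frank > Nate).
  Step 2: remaining {Leo, Nate, Mia}; on the smaller side: {Nate, Mia} → Leo is next (Leo > Nate).
  Step 3: remaining {Nate, Mia}; on the smaller side: {Mia} → Nate is next (Nate > Mia).
  Step 4: only Mia remains → lowest.
Final ranking (highest to lowest):

Frank > Leo > Nate > Mia


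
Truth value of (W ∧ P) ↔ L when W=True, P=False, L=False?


W = True, P = False, L = False
Expression: (W ∧ P) ↔ L
Step 1: W ∧ P = True AND False = False
Step 2: (False) ↔ L = (False iff False) = True

True


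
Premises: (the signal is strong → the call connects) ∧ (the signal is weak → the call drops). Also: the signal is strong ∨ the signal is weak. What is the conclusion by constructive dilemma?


Constructive dilemma: (P → Q) ∧ (R → S), P ∨ R ⊢ Q ∨ S
Premise 1: the signal is strong → the call connects
Premise 2: the signal is weak → the call drops
Premise 3: the signal is strong ∨ the signal is weak
Case 1: Assuming the signal is strong, then by Premise 1, the call connects.
Case 2: Assuming the signal is weak, then by Premise 2, the call drops.
Since one of the signal is strong or the signal is weak must hold, we get the call connects or the call drops.

The call connects or the call drops.


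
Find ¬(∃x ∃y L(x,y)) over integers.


Original: ∃x ∃y L(x,y)
Rule: ¬∀→∃, ¬∃→∀, negate predicate.
Negation: ∀x ∀y ¬L(x,y)

∀x ∀y ¬L(x,y)


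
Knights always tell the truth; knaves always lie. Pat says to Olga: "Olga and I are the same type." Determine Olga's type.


Pat says: "Olga and I are the same type."
Case 1: Pat is a Knight (truth-teller)
  Statement is true → they ARE the same → Olga is also a Knight
Case 2: Pat is a Knave (liar)
  Statement is false → they are NOT the same → Olga is a Knight
In both cases, Olga is a Knight.

Knight


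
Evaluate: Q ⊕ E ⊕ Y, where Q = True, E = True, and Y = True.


Q = True, E = True, Y = True
Step 1: Q ⊕ E = True XOR True = False
Step 2: False ⊕ Y = False XOR True = True
XOR is true when an odd number of operands are true.

True


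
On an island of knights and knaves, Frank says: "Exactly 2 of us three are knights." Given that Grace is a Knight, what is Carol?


Frank claims exactly 2 knights among Frank, Grace, Carol.
Given: Grace is a Knight.

Case 1: Frank is a Knight (tells truth)
  Then exactly 2 of the three are knights.
  Counting Frank, Grace: 2 knight(s) so far. Need 0 more → Carol = Knave.
Case 2: Frank is a Knave (lies)
  Then the count is NOT 2.
  If Carol = Knight, count = 2 = 2 → claim would be true, contradicts lie.
  If Carol = Knave, count = 1 ≠ 2 → lie confirmed ✓

Carol is a Knave.

Knave


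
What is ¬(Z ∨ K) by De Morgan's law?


De Morgan's law: ¬(P ∨ Q) ≡ ¬P ∧ ¬Q
¬(Z ∨ K) = ¬Z ∧ ¬K

¬Z ∧ ¬K


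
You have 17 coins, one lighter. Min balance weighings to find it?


Each weighing has 3 outcomes (left heavy / balance / right heavy), so k weighings distinguish at most 3^k cases; splitting into three near-equal groups achieves this.
Need 3^k ≥ 17: 3^2 = 9 < 17 ≤ 3^3 = 27
k = ⌈log₃(17)⌉ = 3

3


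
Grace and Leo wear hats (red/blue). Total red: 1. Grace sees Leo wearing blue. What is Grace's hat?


Total red = 1, Leo = blue
Red accounted for: 0
Remaining for Grace: 1
Grace's hat is red.

red


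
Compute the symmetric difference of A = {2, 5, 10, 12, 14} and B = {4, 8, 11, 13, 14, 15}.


A = {2, 5, 10, 12, 14}
B = {4, 8, 11, 13, 14, 15}
Operation: symmetric difference
In A only: [2, 5, 10, 12], in B only: [4, 8, 11, 13, 15]

{2, 4, 5, 8, 10, 11, 12, 13, 15}


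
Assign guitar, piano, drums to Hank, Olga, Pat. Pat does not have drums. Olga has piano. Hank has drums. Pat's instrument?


From clues:
  Olga → piano
  Hank → drums
By elimination, Pat gets the remaining.

guitar


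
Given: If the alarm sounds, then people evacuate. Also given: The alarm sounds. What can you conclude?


Modus ponens: P → Q, P ⊢ Q
P: the alarm sounds
Q: people evacuate
We have P → Q and P is true.
By modus ponens, Q must be true.

People evacuate


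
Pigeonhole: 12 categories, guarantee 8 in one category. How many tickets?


Pigeonhole: to guarantee k in one of n categories, need (k-1)×n + 1.
k = 8, n = 12
Minimum = (8-1) × 12 + 1 = 7 × 12 + 1

85


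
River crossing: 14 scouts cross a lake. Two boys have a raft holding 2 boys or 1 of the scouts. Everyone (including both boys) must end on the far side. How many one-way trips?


Per crossing of one of the scouts: boys→, one←, one of the scouts→, one← = 4 trips
14 × 4 = 56, + 1 final boys→ = 57
Minimum trips = 57

57


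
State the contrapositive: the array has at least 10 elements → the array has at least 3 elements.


Original: If the array has at least 10 elements, then the array has at least 3 elements
Contrapositive: If ¬Q, then ¬P
Negate Q: not (the array has at least 3 elements)
Negate P: not (the array has at least 10 elements)

If not (the array has at least 3 elements), then not (the array has at least 10 elements).


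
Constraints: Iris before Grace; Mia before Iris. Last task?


Constraints: Iris before Grace; Mia before Iris
The last task can have nothing scheduled after it, so it must never appear on the left of a 'before'.
Tasks appearing before some other task: Iris, Mia.
The only task not in that list is Grace → it is last.

Grace


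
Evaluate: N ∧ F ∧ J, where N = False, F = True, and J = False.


N = False, F = True, J = False
Step 1: N ∧ F = False AND True = False
Step 2: (False) ∧ J = (False) AND False = False
AND is true only when ALL operands are true.

False


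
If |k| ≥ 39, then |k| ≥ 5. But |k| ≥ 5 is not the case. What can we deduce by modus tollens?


Modus tollens: P → Q, ¬Q ⊢ ¬P
P: |k| ≥ 39
Q: |k| ≥ 5
We have P → Q and Q is false.
By modus tollens, P must be false.

It is not the case that |k| ≥ 39


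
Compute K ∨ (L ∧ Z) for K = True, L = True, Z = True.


K = True, L = True, Z = True
Step 1: L ∧ Z = True AND True = True
Step 2: K ∨ True = True OR True = True
AND evaluated first (higher precedence); then OR applied.

True


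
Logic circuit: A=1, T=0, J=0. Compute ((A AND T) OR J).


A AND T = 1&0 = 0
0 OR 0 = 0

0


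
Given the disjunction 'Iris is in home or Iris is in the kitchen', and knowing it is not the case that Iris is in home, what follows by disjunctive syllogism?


Disjunctive syllogism: P ∨ Q, ¬P ⊢ Q
Disjunction: Iris is in home ∨ Iris is in the kitchen
We know it is not the case that Iris is in home.
By disjunctive syllogism, the other disjunct must be true.

Iris is in the kitchen


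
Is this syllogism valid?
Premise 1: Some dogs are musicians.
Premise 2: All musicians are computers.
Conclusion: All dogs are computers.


Premise 1: Some dogs are musicians.
Premise 2: All musicians are computers.
Conclusion: All dogs are computers.
Fallacy: illicit minor. The minor term (dogs) is distributed in the conclusion ('All dogs ...') but undistributed in its premise ('Some dogs are musicians' doesn't cover all dogs).
Only 'Some dogs are computers' follows, not 'All'.

Invalid


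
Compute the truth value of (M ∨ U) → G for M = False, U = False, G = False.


M = False, U = False, G = False
Step 1: M ∨ U = False OR False = False
Step 2: (False) → G: false only when antecedent=True and G=False.
Result: True

True


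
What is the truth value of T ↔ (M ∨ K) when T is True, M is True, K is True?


T = True, M = True, K = True
Step 1: M ∨ K = True OR True = True
Step 2: T ↔ (True): true when both sides have same truth value.
Result: True ↔ True = True

True


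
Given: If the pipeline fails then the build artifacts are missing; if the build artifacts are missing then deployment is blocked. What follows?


Hypothetical syllogism: P → Q, Q → R ⊢ P → R
Premise 1: the pipeline fails → the build artifacts are missing
Premise 2: the build artifacts are missing → deployment is blocked
Chain the implications: the middle term (the build artifacts are missing) links the two.
Conclusion: If the pipeline fails, then deployment is blocked.

If the pipeline fails, then deployment is blocked.


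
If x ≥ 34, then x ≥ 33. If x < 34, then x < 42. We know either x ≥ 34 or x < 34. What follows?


Constructive dilemma: (P → Q) ∧ (R → S), P ∨ R ⊢ Q ∨ S
Premise 1: x ≥ 34 → x ≥ 33
Premise 2: x < 34 → x < 42
Premise 3: x ≥ 34 ∨ x < 34
Case 1: Assuming x ≥ 34, then by Premise 1, x ≥ 33.
Case 2: Assuming x < 34, then by Premise 2, x < 42.
Since one of x ≥ 34 or x < 34 must hold, we get x ≥ 33 or x < 42.

x ≥ 33 or x < 42.


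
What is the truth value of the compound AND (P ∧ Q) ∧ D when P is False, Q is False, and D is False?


P = False, Q = False, D = False
Step 1: P ∧ Q = False AND False = False
Step 2: False ∧ D = False AND False = False
AND is true only when ALL operands are true.

False


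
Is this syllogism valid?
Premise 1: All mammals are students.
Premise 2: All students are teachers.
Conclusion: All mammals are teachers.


Premise 1: All mammals are students.
Premise 2: All students are teachers.
Conclusion: All mammals are teachers.
Barbara syllogism (AAA-1): All A are B, All B are C → All A are C.
Middle term (students) distributed in premise 2.

Valid


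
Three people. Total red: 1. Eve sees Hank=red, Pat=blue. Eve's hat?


Total red = 1, seen red = 1
Own red = 1 - 1 = 0
Eve's hat is blue.

blue


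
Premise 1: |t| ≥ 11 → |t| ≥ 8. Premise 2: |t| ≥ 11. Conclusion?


Modus ponens: P → Q, P ⊢ Q
P: |t| ≥ 11
Q: |t| ≥ 8
We have P → Q and P is true.
By modus ponens, Q must be true.

|t| ≥ 8


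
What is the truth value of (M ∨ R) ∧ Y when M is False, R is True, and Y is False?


M = False, R = True, Y = False
Step 1: M ∨ R = False OR True = True
Step 2: True ∧ Y = True AND False = False
OR is true when at least one operand is true; AND requires both.

False


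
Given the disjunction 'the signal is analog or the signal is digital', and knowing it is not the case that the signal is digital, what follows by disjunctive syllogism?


Disjunctive syllogism: P ∨ Q, ¬P ⊢ Q
Disjunction: the signal is analog ∨ the signal is digital
We know it is not the case that the signal is digital.
By disjunctive syllogism, the other disjunct must be true.

The signal is analog


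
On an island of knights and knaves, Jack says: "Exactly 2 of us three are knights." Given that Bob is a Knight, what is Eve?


Jack claims exactly 2 knights among Jack, Bob, Eve.
Given: Bob is a Knight.

Case 1: Jack is a Knight (tells truth)
  Then exactly 2 of the three are knights.
  Counting Jack, Bob: 2 knight(s) so far. Need 0 more → Eve = Knave.
Case 2: Jack is a Knave (lies)
  Then the count is NOT 2.
  If Eve = Knight, count = 2 = 2 → claim would be true, contradicts lie.
  If Eve = Knave, count = 1 ≠ 2 → lie confirmed ✓

Eve is a Knave.

Knave


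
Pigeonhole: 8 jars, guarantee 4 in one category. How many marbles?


Pigeonhole: to guarantee k in one of n categories, need (k-1)×n + 1.
k = 4, n = 8
Minimum = (4-1) × 8 + 1 = 3 × 8 + 1

25


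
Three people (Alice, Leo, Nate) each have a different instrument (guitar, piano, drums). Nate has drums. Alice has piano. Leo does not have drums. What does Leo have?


From clues:
  Nate → drums
  Alice → piano
By elimination, Leo gets the remaining.

guitar


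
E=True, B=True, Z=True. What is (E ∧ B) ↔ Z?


E = True, B = True, Z = True
Expression: (E ∧ B) ↔ Z
Step 1: E ∧ B = True AND True = True
Step 2: (True) ↔ Z = (True iff True) = True

True


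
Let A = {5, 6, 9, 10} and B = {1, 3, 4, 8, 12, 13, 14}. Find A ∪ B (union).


A = {5, 6, 9, 10}
B = {1, 3, 4, 8, 12, 13, 14}
Operation: union
All elements combined: 1, 3, 4, 5, 6, 8, 9, 10, 12, 13, 14

{1, 3, 4, 5, 6, 8, 9, 10, 12, 13, 14}


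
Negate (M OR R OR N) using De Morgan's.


De Morgan's law: ¬(P ∨ Q ∨ R) ≡ ¬P ∧ ¬Q ∧ ¬R
¬(M ∨ R ∨ N) = ¬M ∧ ¬R ∧ ¬N

¬M ∧ ¬R ∧ ¬N


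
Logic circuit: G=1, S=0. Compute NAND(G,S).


G AND S = 0
NOT(0) = 1

1


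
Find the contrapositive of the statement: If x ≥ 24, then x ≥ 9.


Original: If x ≥ 24, then x ≥ 9
Contrapositive: If ¬Q, then ¬P
Negate Q: not (x ≥ 9)
Negate P: not (x ≥ 24)

If not (x ≥ 9), then not (x ≥ 24).


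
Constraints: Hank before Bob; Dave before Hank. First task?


Constraints: Hank before Bob; Dave before Hank
The first task can have nothing scheduled before it, so it must never appear on the right of a 'before'.
Tasks appearing after some 'before': Bob, Hank.
The only task not in that list is Dave → it is first.

Dave


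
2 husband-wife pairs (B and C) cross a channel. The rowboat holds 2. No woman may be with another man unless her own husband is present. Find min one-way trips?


Label couples B and C.
1. WB+WC → (far: WB,WC; near: HB,HC)
2. WB ←   (far: WC; near: HB,HC,WB)
3. HB+HC → (far: HB,HC,WC; near: WB)
4. HB ←   (far: HC,WC; near: HB,WB)  — HB returns, since WB is alone on near bank
5. HB+WB → (far: all four; near: empty)
Every state respects the constraint.
Minimum trips = 5

5
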